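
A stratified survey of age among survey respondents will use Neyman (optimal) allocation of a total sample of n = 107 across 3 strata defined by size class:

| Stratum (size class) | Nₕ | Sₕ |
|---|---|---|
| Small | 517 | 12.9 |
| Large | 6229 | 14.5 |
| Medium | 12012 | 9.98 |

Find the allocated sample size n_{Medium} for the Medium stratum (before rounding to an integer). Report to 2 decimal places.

Neyman allocation: nₕ = n·NₕSₕ / Σⱼ NⱼSⱼ.
Σ NⱼSⱼ = 517·12.9 + 6229·14.5 + 12012·9.98 = 216869.56.
n_{Medium} = 107·12012·9.98 / 216869.56 = 59.15.

59.15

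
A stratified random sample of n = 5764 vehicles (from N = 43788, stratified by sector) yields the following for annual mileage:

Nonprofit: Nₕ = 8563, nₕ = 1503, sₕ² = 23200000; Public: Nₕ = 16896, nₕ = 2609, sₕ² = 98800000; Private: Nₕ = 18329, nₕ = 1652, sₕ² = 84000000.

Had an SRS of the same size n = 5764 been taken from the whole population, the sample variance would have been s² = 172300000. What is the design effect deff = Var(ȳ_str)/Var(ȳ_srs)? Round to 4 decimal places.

0.5147

Var(ȳ_str) = Σ Wₕ²(1−fₕ)sₕ²/nₕ with Wₕ = Nₕ/43788:
  Nonprofit: (8563/43788)²·(1−1503/8563)·23200000/1503 = 486.68665
  Public: (16896/43788)²·(1−2609/16896)·98800000/2609 = 4767.5756
  Private: (18329/43788)²·(1−1652/18329)·84000000/1652 = 8106.1703
  → Var(ȳ_str) = 13360.433.
Var(ȳ_srs) = (1 − 5764/43788)·172300000/5764 = 25957.568.
deff = 13360.433 / 25957.568 = 0.5147.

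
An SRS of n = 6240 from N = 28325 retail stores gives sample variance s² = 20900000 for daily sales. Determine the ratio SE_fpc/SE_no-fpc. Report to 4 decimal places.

f = n/N = 6240/28325 = 0.22030009.
SE_no-fpc = √(s²/n) = 57.873647; SE_fpc = √((1−f)s²/n) = 51.102788.
Ratio = √(1−f) = 0.88300618.

0.8830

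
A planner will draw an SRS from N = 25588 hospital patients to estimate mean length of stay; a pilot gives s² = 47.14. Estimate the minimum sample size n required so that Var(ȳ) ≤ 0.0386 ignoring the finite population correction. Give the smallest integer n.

Without fpc, n₀ = s²/D = 47.14/0.0386 = 1221.2435.
Rounding up, n = 1222.

1222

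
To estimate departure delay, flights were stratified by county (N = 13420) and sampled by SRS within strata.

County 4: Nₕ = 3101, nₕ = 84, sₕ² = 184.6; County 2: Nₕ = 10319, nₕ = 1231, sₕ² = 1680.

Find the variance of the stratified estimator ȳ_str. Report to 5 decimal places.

Var(ȳ_str) = Σₕ Wₕ²(1 − fₕ)sₕ²/nₕ with Wₕ = Nₕ/N, N = 13420.
County 4: Wₕ = 0.23107303; term = 0.23107303²·(1 − 0.02708804)·184.6/84 = 0.11416276.
County 2: Wₕ = 0.76892697; term = 0.76892697²·(1 − 0.11929451)·1680/1231 = 0.71064406.
Sum = 0.82480682.

0.82481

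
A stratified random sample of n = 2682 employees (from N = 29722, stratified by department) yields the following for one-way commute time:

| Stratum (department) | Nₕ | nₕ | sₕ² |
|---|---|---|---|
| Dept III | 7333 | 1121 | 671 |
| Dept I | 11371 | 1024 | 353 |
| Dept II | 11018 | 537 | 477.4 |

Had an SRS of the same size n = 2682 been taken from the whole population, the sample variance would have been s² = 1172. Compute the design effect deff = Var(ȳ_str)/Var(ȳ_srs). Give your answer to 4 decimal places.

0.4854

Var(ȳ_str) = Σ Wₕ²(1−fₕ)sₕ²/nₕ with Wₕ = Nₕ/29722:
  Dept III: (7333/29722)²·(1−1121/7333)·671/1121 = 0.030865547
  Dept I: (11371/29722)²·(1−1024/11371)·353/1024 = 0.045912591
  Dept II: (11018/29722)²·(1−537/11018)·477.4/537 = 0.11621376
  → Var(ȳ_str) = 0.1929919.
Var(ȳ_srs) = (1 − 2682/29722)·1172/2682 = 0.39755525.
deff = 0.1929919 / 0.39755525 = 0.4854.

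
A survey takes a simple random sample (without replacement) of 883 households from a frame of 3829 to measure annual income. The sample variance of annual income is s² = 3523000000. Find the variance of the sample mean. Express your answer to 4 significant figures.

Under SRS without replacement, Var(ȳ) = (1 − f)·s²/n with f = n/N = 883/3829 = 0.23060851.
Var(ȳ) = (1 − 0.23060851)·3523000000/883 = 0.76939149·3.9898075 × 10^6 = 3.0697239 × 10^6.

3.070 × 10^6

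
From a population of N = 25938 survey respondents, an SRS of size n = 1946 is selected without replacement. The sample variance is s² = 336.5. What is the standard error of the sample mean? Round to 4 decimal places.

0.3999

Under SRS without replacement, Var(ȳ) = (1 − f)·s²/n with f = n/N = 1946/25938 = 0.07502506.
Var(ȳ) = (1 − 0.07502506)·336.5/1946 = 0.92497494·0.17291881 = 0.15994556.
SE(ȳ) = √(0.15994556) = 0.3999.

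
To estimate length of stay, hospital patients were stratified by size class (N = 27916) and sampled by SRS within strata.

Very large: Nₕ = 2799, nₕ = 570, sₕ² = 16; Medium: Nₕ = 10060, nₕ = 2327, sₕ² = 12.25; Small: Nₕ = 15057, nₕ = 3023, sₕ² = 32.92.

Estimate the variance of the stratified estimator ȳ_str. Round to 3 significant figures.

Var(ȳ_str) = Σₕ Wₕ²(1 − fₕ)sₕ²/nₕ with Wₕ = Nₕ/N, N = 27916.
Very large: Wₕ = 0.10026508; term = 0.10026508²·(1 − 0.20364416)·16/570 = 2.2472517 × 10^-4.
Medium: Wₕ = 0.36036681; term = 0.36036681²·(1 − 0.23131213)·12.25/2327 = 5.2550798 × 10^-4.
Small: Wₕ = 0.53936810; term = 0.53936810²·(1 − 0.20077041)·32.92/3023 = 0.0025320003.
Sum = 0.0032822335.

0.00328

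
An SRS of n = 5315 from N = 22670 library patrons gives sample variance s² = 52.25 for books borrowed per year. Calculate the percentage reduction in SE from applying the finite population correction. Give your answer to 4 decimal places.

f = n/N = 5315/22670 = 0.23445082.
SE_no-fpc = √(s²/n) = 0.099149725; SE_fpc = √((1−f)s²/n) = 0.086751714.
Ratio = √(1−f) = 0.87495668. Reduction = 100·(1 − 0.87495668) = 12.5043%.

12.5043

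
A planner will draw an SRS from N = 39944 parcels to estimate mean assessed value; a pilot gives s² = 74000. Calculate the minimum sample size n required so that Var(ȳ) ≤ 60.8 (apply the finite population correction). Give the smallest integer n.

1182

Without fpc, n₀ = s²/D = 74000/60.8 = 1217.1053.
With fpc, (1 − n/N)·s²/n ≤ D requires n ≥ n₀/(1 + n₀/N) = 1217.1053/(1 + 1217.1053/39944) = 1181.1163.
Rounding up, n = 1182.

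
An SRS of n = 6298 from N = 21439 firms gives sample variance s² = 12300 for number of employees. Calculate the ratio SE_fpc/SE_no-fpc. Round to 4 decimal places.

f = n/N = 6298/21439 = 0.29376370.
SE_no-fpc = √(s²/n) = 1.3974981; SE_fpc = √((1−f)s²/n) = 1.1744276.
Ratio = √(1−f) = 0.84037866.

0.8404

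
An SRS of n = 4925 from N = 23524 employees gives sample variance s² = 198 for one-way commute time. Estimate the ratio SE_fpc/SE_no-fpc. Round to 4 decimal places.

f = n/N = 4925/23524 = 0.20936065.
SE_no-fpc = √(s²/n) = 0.20050697; SE_fpc = √((1−f)s²/n) = 0.17828659.
Ratio = √(1−f) = 0.88917903.

0.8892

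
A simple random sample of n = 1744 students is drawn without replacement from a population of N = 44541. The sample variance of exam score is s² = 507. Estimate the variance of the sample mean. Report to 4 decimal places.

0.2793

Under SRS without replacement, Var(ȳ) = (1 − f)·s²/n with f = n/N = 1744/44541 = 0.03915494.
Var(ȳ) = (1 − 0.03915494)·507/1744 = 0.96084506·0.29071101 = 0.27932824.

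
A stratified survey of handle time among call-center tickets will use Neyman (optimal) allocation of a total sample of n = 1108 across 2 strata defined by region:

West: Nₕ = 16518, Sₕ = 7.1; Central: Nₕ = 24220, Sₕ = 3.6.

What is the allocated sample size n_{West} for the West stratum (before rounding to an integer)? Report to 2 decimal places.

Neyman allocation: nₕ = n·NₕSₕ / Σⱼ NⱼSⱼ.
Σ NⱼSⱼ = 16518·7.1 + 24220·3.6 = 204469.8.
n_{West} = 1108·16518·7.1 / 204469.8 = 635.52.

635.52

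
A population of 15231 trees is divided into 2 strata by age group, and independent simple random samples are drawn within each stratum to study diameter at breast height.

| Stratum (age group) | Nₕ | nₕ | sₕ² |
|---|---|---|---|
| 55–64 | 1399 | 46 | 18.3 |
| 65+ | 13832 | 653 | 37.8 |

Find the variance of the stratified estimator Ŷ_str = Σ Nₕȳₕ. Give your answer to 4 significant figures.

1.131 × 10^7

Var(Ŷ_str) = Σₕ Nₕ²(1 − fₕ)sₕ²/nₕ.
55–64: 1399²·(1 − 46/1399)·18.3/46 = 753023.92.
65+: 13832²·(1 − 653/13832)·37.8/653 = 1.0552274 × 10^7.
Sum = 1.1305298 × 10^7.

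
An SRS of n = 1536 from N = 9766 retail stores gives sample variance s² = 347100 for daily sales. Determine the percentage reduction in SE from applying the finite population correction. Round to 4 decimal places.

f = n/N = 1536/9766 = 0.15728036.
SE_no-fpc = √(s²/n) = 15.032517; SE_fpc = √((1−f)s²/n) = 13.799815.
Ratio = √(1−f) = 0.91799763. Reduction = 100·(1 − 0.91799763) = 8.2002%.

8.2002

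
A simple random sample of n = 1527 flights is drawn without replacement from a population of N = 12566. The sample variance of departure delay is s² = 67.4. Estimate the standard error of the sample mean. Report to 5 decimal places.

Under SRS without replacement, Var(ȳ) = (1 − f)·s²/n with f = n/N = 1527/12566 = 0.12151838.
Var(ȳ) = (1 − 0.12151838)·67.4/1527 = 0.87848162·0.044138834 = 0.038775155.
SE(ȳ) = √(0.038775155) = 0.19691.

0.19691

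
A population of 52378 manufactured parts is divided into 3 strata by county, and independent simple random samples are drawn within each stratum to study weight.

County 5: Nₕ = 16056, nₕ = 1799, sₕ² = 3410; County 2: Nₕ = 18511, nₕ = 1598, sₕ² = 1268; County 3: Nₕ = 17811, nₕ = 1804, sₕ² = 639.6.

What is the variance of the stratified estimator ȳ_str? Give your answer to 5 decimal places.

Var(ȳ_str) = Σₕ Wₕ²(1 − fₕ)sₕ²/nₕ with Wₕ = Nₕ/N, N = 52378.
County 5: Wₕ = 0.30654091; term = 0.30654091²·(1 − 0.11204534)·3410/1799 = 0.1581579.
County 2: Wₕ = 0.35341174; term = 0.35341174²·(1 − 0.08632705)·1268/1598 = 0.090551403.
County 3: Wₕ = 0.34004735; term = 0.34004735²·(1 − 0.10128572)·639.6/1804 = 0.036844473.
Sum = 0.28555378.

0.28555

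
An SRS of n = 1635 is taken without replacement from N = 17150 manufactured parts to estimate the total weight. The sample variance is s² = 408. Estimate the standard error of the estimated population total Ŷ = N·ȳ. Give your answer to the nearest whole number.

Var(Ŷ) = N²·Var(ȳ) = N²·(1 − n/N)·s²/n.
f = 1635/17150 = 0.09533528; Var(ȳ) = 0.90466472·408/1635 = 0.2257512.
Var(Ŷ) = 17150² · 0.2257512 = 6.6398507 × 10^7.
SE(Ŷ) = √(6.6398507 × 10^7) = 8149.

8149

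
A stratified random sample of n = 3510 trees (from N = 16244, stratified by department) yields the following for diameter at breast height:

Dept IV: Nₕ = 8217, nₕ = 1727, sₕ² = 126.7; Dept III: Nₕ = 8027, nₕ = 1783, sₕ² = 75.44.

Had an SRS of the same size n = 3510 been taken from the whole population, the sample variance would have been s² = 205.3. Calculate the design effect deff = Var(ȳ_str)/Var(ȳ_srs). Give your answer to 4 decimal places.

Var(ȳ_str) = Σ Wₕ²(1−fₕ)sₕ²/nₕ with Wₕ = Nₕ/16244:
  Dept IV: (8217/16244)²·(1−1727/8217)·126.7/1727 = 0.014827103
  Dept III: (8027/16244)²·(1−1783/8027)·75.44/1783 = 0.0080367514
  → Var(ȳ_str) = 0.022863854.
Var(ȳ_srs) = (1 − 3510/16244)·205.3/3510 = 0.045851516.
deff = 0.022863854 / 0.045851516 = 0.4986.

0.4986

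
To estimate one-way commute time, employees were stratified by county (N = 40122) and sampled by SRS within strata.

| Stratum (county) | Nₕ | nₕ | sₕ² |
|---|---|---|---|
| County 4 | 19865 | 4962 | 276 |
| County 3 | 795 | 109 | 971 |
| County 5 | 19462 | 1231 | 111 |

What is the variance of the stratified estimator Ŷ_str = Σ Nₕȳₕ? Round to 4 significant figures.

Var(Ŷ_str) = Σₕ Nₕ²(1 − fₕ)sₕ²/nₕ.
County 4: 19865²·(1 − 4962/19865)·276/4962 = 1.6467004 × 10^7.
County 3: 795²·(1 − 109/795)·971/109 = 4.8582961 × 10^6.
County 5: 19462²·(1 − 1231/19462)·111/1231 = 3.1993583 × 10^7.
Sum = 5.3318883 × 10^7.

5.332 × 10^7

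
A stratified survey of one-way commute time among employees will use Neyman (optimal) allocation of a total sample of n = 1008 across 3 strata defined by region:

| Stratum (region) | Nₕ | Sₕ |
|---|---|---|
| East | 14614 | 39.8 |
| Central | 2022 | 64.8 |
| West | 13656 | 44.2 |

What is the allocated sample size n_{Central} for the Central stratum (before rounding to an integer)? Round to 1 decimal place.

100.3

Neyman allocation: nₕ = n·NₕSₕ / Σⱼ NⱼSⱼ.
Σ NⱼSⱼ = 14614·39.8 + 2022·64.8 + 13656·44.2 = 1.316258 × 10^6.
n_{Central} = 1008·2022·64.8 / (1.316258 × 10^6) = 100.3.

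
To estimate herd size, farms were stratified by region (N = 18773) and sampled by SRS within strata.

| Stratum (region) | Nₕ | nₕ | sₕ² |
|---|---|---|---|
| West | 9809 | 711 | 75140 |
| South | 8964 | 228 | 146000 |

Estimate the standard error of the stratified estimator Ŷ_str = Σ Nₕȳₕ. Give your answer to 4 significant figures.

Var(Ŷ_str) = Σₕ Nₕ²(1 − fₕ)sₕ²/nₕ.
West: 9809²·(1 − 711/9809)·75140/711 = 9.4313151 × 10^9.
South: 8964²·(1 − 228/8964)·146000/228 = 5.014556 × 10^10.
Sum = 5.9576875 × 10^10.
SE = √(5.9576875 × 10^10) = 244100.

244100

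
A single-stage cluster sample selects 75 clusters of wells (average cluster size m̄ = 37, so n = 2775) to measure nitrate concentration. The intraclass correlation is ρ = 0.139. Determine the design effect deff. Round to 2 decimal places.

6.00

deff = 1 + (37 − 1)·0.139 = 1 + 5.004 = 6.004.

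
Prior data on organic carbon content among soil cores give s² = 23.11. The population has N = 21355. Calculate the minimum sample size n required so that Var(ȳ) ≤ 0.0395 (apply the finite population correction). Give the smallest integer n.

Without fpc, n₀ = s²/D = 23.11/0.0395 = 585.0633.
With fpc, (1 − n/N)·s²/n ≤ D requires n ≥ n₀/(1 + n₀/N) = 585.0633/(1 + 585.0633/21355) = 569.4617.
Rounding up, n = 570.

570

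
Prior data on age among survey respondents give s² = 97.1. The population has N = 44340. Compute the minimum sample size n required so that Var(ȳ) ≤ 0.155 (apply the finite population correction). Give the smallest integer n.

Without fpc, n₀ = s²/D = 97.1/0.155 = 626.4516.
With fpc, (1 − n/N)·s²/n ≤ D requires n ≥ n₀/(1 + n₀/N) = 626.4516/(1 + 626.4516/44340) = 617.7242.
Rounding up, n = 618.

618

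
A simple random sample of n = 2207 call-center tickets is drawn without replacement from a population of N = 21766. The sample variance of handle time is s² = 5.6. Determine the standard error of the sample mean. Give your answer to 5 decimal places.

0.04775

Under SRS without replacement, Var(ȳ) = (1 − f)·s²/n with f = n/N = 2207/21766 = 0.10139667.
Var(ȳ) = (1 − 0.10139667)·5.6/2207 = 0.89860333·0.0025373811 = 0.0022800991.
SE(ȳ) = √(0.0022800991) = 0.04775.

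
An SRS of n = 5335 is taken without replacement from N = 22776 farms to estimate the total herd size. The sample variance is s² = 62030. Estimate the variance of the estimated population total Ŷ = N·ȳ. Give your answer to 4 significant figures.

4.619 × 10^9

Var(Ŷ) = N²·Var(ȳ) = N²·(1 − n/N)·s²/n.
f = 5335/22776 = 0.23423779; Var(ȳ) = 0.76576221·62030/5335 = 8.9035107.
Var(Ŷ) = 22776² · 8.9035107 = 4.6186621 × 10^9.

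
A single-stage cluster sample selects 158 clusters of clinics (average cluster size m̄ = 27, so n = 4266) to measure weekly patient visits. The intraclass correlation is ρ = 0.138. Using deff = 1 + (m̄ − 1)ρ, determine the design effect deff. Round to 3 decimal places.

4.588

deff = 1 + (27 − 1)·0.138 = 1 + 3.588 = 4.588.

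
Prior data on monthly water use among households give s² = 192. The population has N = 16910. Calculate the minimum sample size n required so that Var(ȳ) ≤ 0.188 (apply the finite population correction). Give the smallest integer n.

964

Without fpc, n₀ = s²/D = 192/0.188 = 1021.2766.
With fpc, (1 − n/N)·s²/n ≤ D requires n ≥ n₀/(1 + n₀/N) = 1021.2766/(1 + 1021.2766/16910) = 963.1097.
Rounding up, n = 964.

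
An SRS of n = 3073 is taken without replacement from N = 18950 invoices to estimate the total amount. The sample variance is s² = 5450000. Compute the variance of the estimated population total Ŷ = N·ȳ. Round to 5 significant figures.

Var(Ŷ) = N²·Var(ȳ) = N²·(1 − n/N)·s²/n.
f = 3073/18950 = 0.16216359; Var(ȳ) = 0.83783641·5450000/3073 = 1485.9123.
Var(Ŷ) = 18950² · 1485.9123 = 5.3359482 × 10^11.

5.3359 × 10^11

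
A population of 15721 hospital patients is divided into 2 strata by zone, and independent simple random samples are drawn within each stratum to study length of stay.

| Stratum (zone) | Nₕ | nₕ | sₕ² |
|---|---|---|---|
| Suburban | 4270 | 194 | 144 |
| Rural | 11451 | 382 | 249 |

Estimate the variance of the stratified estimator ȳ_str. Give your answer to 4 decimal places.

Var(ȳ_str) = Σₕ Wₕ²(1 − fₕ)sₕ²/nₕ with Wₕ = Nₕ/N, N = 15721.
Suburban: Wₕ = 0.27161122; term = 0.27161122²·(1 − 0.04543326)·144/194 = 0.052271201.
Rural: Wₕ = 0.72838878; term = 0.72838878²·(1 − 0.03335953)·249/382 = 0.33429313.
Sum = 0.38656433.

0.3866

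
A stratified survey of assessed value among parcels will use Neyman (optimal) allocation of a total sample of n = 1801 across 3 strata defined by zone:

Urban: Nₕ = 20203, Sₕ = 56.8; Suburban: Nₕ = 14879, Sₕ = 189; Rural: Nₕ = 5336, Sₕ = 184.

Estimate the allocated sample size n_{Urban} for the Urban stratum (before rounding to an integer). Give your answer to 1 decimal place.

418.2

Neyman allocation: nₕ = n·NₕSₕ / Σⱼ NⱼSⱼ.
Σ NⱼSⱼ = 20203·56.8 + 14879·189 + 5336·184 = 4.9414854 × 10^6.
n_{Urban} = 1801·20203·56.8 / (4.9414854 × 10^6) = 418.2.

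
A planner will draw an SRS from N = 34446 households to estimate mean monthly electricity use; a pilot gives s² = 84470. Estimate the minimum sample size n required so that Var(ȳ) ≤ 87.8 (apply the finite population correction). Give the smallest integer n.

936

Without fpc, n₀ = s²/D = 84470/87.8 = 962.0729.
With fpc, (1 − n/N)·s²/n ≤ D requires n ≥ n₀/(1 + n₀/N) = 962.0729/(1 + 962.0729/34446) = 935.9324.
Rounding up, n = 936.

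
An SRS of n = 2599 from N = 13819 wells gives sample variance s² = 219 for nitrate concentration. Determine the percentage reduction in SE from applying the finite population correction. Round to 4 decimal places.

9.8931

f = n/N = 2599/13819 = 0.18807439.
SE_no-fpc = √(s²/n) = 0.29028121; SE_fpc = √((1−f)s²/n) = 0.26156344.
Ratio = √(1−f) = 0.90106915. Reduction = 100·(1 − 0.90106915) = 9.8931%.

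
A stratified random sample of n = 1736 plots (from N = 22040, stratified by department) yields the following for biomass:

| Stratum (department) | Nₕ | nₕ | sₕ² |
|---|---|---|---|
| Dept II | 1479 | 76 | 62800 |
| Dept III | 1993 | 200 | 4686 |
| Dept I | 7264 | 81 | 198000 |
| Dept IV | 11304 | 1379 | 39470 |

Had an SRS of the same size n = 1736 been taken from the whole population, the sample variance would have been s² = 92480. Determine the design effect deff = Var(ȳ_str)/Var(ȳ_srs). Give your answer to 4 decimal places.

Var(ȳ_str) = Σ Wₕ²(1−fₕ)sₕ²/nₕ with Wₕ = Nₕ/22040:
  Dept II: (1479/22040)²·(1−76/1479)·62800/76 = 3.5297888
  Dept III: (1993/22040)²·(1−200/1993)·4686/200 = 0.17236008
  Dept I: (7264/22040)²·(1−81/7264)·198000/81 = 262.56612
  Dept IV: (11304/22040)²·(1−1379/11304)·39470/1379 = 6.6106223
  → Var(ȳ_str) = 272.87889.
Var(ȳ_srs) = (1 − 1736/22040)·92480/1736 = 49.075882.
deff = 272.87889 / 49.075882 = 5.5603.

5.5603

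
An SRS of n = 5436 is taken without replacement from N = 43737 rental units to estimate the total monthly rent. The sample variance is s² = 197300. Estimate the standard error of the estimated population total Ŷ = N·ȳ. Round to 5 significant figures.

246580

Var(Ŷ) = N²·Var(ȳ) = N²·(1 − n/N)·s²/n.
f = 5436/43737 = 0.12428836; Var(ȳ) = 0.87571164·197300/5436 = 31.784015.
Var(Ŷ) = 43737² · 31.784015 = 6.0800442 × 10^10.
SE(Ŷ) = √(6.0800442 × 10^10) = 246580.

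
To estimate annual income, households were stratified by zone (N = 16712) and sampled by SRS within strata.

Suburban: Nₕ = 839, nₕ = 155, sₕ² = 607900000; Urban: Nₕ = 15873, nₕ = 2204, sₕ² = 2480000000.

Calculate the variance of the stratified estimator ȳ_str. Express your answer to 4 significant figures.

882200

Var(ȳ_str) = Σₕ Wₕ²(1 − fₕ)sₕ²/nₕ with Wₕ = Nₕ/N, N = 16712.
Suburban: Wₕ = 0.05020345; term = 0.05020345²·(1 − 0.18474374)·607900000/155 = 8058.6381.
Urban: Wₕ = 0.94979655; term = 0.94979655²·(1 − 0.13885214)·2480000000/2204 = 874135.98.
Sum = 882194.62.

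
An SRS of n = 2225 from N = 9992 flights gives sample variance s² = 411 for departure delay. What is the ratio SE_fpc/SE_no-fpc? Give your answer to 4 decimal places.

f = n/N = 2225/9992 = 0.22267814.
SE_no-fpc = √(s²/n) = 0.4297896; SE_fpc = √((1−f)s²/n) = 0.37892769.
Ratio = √(1−f) = 0.88165858.

0.8817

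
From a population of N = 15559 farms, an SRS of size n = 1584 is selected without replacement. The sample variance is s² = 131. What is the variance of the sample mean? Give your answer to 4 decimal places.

Under SRS without replacement, Var(ȳ) = (1 − f)·s²/n with f = n/N = 1584/15559 = 0.10180603.
Var(ȳ) = (1 − 0.10180603)·131/1584 = 0.89819397·0.08270202 = 0.074282456.

0.0743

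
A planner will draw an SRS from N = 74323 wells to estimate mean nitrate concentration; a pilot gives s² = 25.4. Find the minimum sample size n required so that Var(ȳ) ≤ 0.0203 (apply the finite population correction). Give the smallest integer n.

1231

Without fpc, n₀ = s²/D = 25.4/0.0203 = 1251.2315.
With fpc, (1 − n/N)·s²/n ≤ D requires n ≥ n₀/(1 + n₀/N) = 1251.2315/(1 + 1251.2315/74323) = 1230.5157.
Rounding up, n = 1231.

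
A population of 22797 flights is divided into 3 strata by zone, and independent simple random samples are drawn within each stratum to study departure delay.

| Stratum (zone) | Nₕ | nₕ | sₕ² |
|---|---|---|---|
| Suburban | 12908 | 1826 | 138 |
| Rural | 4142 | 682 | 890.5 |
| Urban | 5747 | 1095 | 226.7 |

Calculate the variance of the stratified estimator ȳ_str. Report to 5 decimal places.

0.06746

Var(ȳ_str) = Σₕ Wₕ²(1 − fₕ)sₕ²/nₕ with Wₕ = Nₕ/N, N = 22797.
Suburban: Wₕ = 0.56621485; term = 0.56621485²·(1 − 0.14146266)·138/1826 = 0.020801757.
Rural: Wₕ = 0.18169057; term = 0.18169057²·(1 − 0.16465476)·890.5/682 = 0.036006453.
Urban: Wₕ = 0.25209457; term = 0.25209457²·(1 − 0.19053419)·226.7/1095 = 0.010650326.
Sum = 0.067458536.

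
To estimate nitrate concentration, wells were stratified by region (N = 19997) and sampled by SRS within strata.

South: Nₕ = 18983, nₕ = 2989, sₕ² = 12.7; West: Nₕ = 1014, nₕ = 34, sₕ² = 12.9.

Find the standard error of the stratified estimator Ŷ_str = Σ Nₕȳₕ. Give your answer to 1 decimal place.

1291.1

Var(Ŷ_str) = Σₕ Nₕ²(1 − fₕ)sₕ²/nₕ.
South: 18983²·(1 − 2989/18983)·12.7/2989 = 1.2900298 × 10^6.
West: 1014²·(1 − 34/1014)·12.9/34 = 377029.06.
Sum = 1.6670589 × 10^6.
SE = √(1.6670589 × 10^6) = 1291.1.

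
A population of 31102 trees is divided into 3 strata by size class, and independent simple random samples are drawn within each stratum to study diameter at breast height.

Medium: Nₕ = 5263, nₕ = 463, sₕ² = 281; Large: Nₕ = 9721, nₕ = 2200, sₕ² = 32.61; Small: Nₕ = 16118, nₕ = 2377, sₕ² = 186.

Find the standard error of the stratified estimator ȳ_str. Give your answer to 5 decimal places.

0.18678

Var(ȳ_str) = Σₕ Wₕ²(1 − fₕ)sₕ²/nₕ with Wₕ = Nₕ/N, N = 31102.
Medium: Wₕ = 0.16921741; term = 0.16921741²·(1 − 0.08797264)·281/463 = 0.015849782.
Large: Wₕ = 0.31255225; term = 0.31255225²·(1 − 0.22631417)·32.61/2200 = 0.0011203095.
Small: Wₕ = 0.51823034; term = 0.51823034²·(1 − 0.14747487)·186/2377 = 0.017915817.
Sum = 0.034885909.
SE = √(0.034885909) = 0.18678.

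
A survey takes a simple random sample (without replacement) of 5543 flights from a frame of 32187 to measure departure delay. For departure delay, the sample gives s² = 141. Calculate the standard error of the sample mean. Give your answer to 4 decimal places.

Under SRS without replacement, Var(ȳ) = (1 − f)·s²/n with f = n/N = 5543/32187 = 0.17221238.
Var(ȳ) = (1 − 0.17221238)·141/5543 = 0.82778762·0.025437489 = 0.021056838.
SE(ȳ) = √(0.021056838) = 0.1451.

0.1451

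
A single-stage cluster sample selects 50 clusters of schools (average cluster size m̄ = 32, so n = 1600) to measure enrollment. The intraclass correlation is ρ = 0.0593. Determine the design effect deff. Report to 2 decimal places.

deff = 1 + (32 − 1)·0.0593 = 1 + 1.8383 = 2.8383.

2.84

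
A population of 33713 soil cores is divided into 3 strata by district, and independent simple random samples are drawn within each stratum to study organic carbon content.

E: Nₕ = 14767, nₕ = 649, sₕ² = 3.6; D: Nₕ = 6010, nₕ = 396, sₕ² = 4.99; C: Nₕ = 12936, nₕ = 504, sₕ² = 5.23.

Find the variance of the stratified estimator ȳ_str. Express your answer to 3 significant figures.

Var(ȳ_str) = Σₕ Wₕ²(1 − fₕ)sₕ²/nₕ with Wₕ = Nₕ/N, N = 33713.
E: Wₕ = 0.43802094; term = 0.43802094²·(1 − 0.04394935)·3.6/649 = 0.001017486.
D: Wₕ = 0.17826951; term = 0.17826951²·(1 − 0.06589018)·4.99/396 = 3.7407393 × 10^-4.
C: Wₕ = 0.38370955; term = 0.38370955²·(1 − 0.03896104)·5.23/504 = 0.0014683087.
Sum = 0.0028598686.

0.00286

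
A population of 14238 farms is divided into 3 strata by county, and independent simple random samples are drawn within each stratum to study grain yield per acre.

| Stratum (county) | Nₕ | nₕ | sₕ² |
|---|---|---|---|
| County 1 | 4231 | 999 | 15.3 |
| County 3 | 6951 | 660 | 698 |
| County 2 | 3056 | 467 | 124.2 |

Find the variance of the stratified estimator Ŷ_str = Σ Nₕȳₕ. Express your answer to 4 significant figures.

4.856 × 10^7

Var(Ŷ_str) = Σₕ Nₕ²(1 − fₕ)sₕ²/nₕ.
County 1: 4231²·(1 − 999/4231)·15.3/999 = 209430.69.
County 3: 6951²·(1 − 660/6951)·698/660 = 4.6246456 × 10^7.
County 2: 3056²·(1 − 467/3056)·124.2/467 = 2.104215 × 10^6.
Sum = 4.8560102 × 10^7.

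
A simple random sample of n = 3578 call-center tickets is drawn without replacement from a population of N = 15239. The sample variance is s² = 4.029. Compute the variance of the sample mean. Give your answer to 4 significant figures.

Under SRS without replacement, Var(ȳ) = (1 − f)·s²/n with f = n/N = 3578/15239 = 0.23479231.
Var(ȳ) = (1 − 0.23479231)·4.029/3578 = 0.76520769·0.0011260481 = 8.6166064 × 10^-4.

8.617 × 10^-4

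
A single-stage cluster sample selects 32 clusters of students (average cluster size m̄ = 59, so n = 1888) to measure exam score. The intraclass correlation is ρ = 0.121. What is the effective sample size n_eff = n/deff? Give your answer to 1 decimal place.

deff = 1 + (59 − 1)·0.121 = 1 + 7.018 = 8.018.
n_eff = 1888 / 8.018 = 235.5.

235.5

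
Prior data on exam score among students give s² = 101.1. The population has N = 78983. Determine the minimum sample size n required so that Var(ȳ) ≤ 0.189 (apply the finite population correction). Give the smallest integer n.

532

Without fpc, n₀ = s²/D = 101.1/0.189 = 534.9206.
With fpc, (1 − n/N)·s²/n ≤ D requires n ≥ n₀/(1 + n₀/N) = 534.9206/(1 + 534.9206/78983) = 531.3222.
Rounding up, n = 532.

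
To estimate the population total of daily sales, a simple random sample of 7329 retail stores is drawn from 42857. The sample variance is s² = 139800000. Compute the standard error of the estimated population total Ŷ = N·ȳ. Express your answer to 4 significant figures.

Var(Ŷ) = N²·Var(ȳ) = N²·(1 − n/N)·s²/n.
f = 7329/42857 = 0.17101057; Var(ȳ) = 0.82898943·139800000/7329 = 15812.897.
Var(Ŷ) = 42857² · 15812.897 = 2.9043903 × 10^13.
SE(Ŷ) = √(2.9043903 × 10^13) = 5.389 × 10^6.

5.389 × 10^6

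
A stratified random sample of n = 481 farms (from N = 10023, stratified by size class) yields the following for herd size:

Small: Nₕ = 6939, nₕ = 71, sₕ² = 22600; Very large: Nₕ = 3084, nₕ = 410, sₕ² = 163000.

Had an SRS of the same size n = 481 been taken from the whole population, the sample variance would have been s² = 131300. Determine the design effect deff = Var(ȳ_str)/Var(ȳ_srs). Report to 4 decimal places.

Var(ȳ_str) = Σ Wₕ²(1−fₕ)sₕ²/nₕ with Wₕ = Nₕ/10023:
  Small: (6939/10023)²·(1−71/6939)·22600/71 = 151.00169
  Very large: (3084/10023)²·(1−410/3084)·163000/410 = 32.635033
  → Var(ȳ_str) = 183.63672.
Var(ȳ_srs) = (1 − 481/10023)·131300/481 = 259.8731.
deff = 183.63672 / 259.8731 = 0.7066.

0.7066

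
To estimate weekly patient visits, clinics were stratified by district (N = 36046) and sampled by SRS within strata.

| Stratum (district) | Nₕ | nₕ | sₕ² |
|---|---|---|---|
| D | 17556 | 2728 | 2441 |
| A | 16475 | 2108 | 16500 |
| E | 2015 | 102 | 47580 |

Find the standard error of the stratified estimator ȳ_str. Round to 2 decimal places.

Var(ȳ_str) = Σₕ Wₕ²(1 − fₕ)sₕ²/nₕ with Wₕ = Nₕ/N, N = 36046.
D: Wₕ = 0.48704433; term = 0.48704433²·(1 − 0.15538847)·2441/2728 = 0.17927404.
A: Wₕ = 0.45705487; term = 0.45705487²·(1 − 0.12795144)·16500/2108 = 1.4259053.
E: Wₕ = 0.05590079; term = 0.05590079²·(1 − 0.05062035)·47580/102 = 1.3838854.
Sum = 2.9890647.
SE = √(2.9890647) = 1.73.

1.73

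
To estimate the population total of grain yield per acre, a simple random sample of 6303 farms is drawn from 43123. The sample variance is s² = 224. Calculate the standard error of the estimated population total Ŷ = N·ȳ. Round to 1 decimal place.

7511.8

Var(Ŷ) = N²·Var(ȳ) = N²·(1 − n/N)·s²/n.
f = 6303/43123 = 0.14616330; Var(ȳ) = 0.85383670·224/6303 = 0.030344189.
Var(Ŷ) = 43123² · 0.030344189 = 5.6427845 × 10^7.
SE(Ŷ) = √(5.6427845 × 10^7) = 7511.8.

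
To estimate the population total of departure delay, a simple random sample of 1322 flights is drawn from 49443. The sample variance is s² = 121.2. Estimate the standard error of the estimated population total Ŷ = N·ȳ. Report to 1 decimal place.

14769.1

Var(Ŷ) = N²·Var(ȳ) = N²·(1 − n/N)·s²/n.
f = 1322/49443 = 0.02673786; Var(ȳ) = 0.97326214·121.2/1322 = 0.089227966.
Var(Ŷ) = 49443² · 0.089227966 = 2.181276 × 10^8.
SE(Ŷ) = √(2.181276 × 10^8) = 14769.1.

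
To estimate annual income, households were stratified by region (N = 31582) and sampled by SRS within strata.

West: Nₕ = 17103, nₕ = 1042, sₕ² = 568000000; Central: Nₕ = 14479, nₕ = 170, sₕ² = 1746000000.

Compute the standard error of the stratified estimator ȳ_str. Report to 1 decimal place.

1511.1

Var(ȳ_str) = Σₕ Wₕ²(1 − fₕ)sₕ²/nₕ with Wₕ = Nₕ/N, N = 31582.
West: Wₕ = 0.54154265; term = 0.54154265²·(1 − 0.06092498)·568000000/1042 = 150122.65.
Central: Wₕ = 0.45845735; term = 0.45845735²·(1 − 0.01174114)·1746000000/170 = 2.1333588 × 10^6.
Sum = 2.2834815 × 10^6.
SE = √(2.2834815 × 10^6) = 1511.1.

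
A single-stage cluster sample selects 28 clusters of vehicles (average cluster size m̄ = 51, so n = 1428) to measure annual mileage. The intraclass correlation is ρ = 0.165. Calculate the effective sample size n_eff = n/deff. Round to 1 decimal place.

deff = 1 + (51 − 1)·0.165 = 1 + 8.25 = 9.25.
n_eff = 1428 / 9.25 = 154.4.

154.4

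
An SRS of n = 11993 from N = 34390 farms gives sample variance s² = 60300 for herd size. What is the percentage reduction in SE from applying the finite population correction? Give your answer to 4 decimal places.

19.2990

f = n/N = 11993/34390 = 0.34873510.
SE_no-fpc = √(s²/n) = 2.2423053; SE_fpc = √((1−f)s²/n) = 1.8095625.
Ratio = √(1−f) = 0.80700985. Reduction = 100·(1 − 0.80700985) = 19.2990%.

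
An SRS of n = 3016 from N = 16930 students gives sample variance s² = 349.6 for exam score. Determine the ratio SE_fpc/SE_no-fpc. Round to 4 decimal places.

f = n/N = 3016/16930 = 0.17814530.
SE_no-fpc = √(s²/n) = 0.3404631; SE_fpc = √((1−f)s²/n) = 0.30865091.
Ratio = √(1−f) = 0.90656202.

0.9066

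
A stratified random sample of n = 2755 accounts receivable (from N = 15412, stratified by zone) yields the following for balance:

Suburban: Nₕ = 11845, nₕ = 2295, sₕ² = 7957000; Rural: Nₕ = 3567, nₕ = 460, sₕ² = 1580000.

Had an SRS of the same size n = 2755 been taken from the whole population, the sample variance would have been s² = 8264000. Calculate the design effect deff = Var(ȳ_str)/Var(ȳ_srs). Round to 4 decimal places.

0.7353

Var(ȳ_str) = Σ Wₕ²(1−fₕ)sₕ²/nₕ with Wₕ = Nₕ/15412:
  Suburban: (11845/15412)²·(1−2295/11845)·7957000/2295 = 1651.1522
  Rural: (3567/15412)²·(1−460/3567)·1580000/460 = 160.26018
  → Var(ȳ_str) = 1811.4124.
Var(ȳ_srs) = (1 − 2755/15412)·8264000/2755 = 2463.4315.
deff = 1811.4124 / 2463.4315 = 0.7353.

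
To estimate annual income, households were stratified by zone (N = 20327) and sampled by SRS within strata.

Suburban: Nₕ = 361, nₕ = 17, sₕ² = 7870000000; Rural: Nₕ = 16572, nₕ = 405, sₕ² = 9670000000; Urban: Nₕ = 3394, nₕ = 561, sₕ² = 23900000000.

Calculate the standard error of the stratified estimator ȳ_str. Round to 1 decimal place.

Var(ȳ_str) = Σₕ Wₕ²(1 − fₕ)sₕ²/nₕ with Wₕ = Nₕ/N, N = 20327.
Suburban: Wₕ = 0.01775963; term = 0.01775963²·(1 − 0.04709141)·7870000000/17 = 139137.72.
Rural: Wₕ = 0.81527033; term = 0.81527033²·(1 − 0.02443881)·9670000000/405 = 1.5482078 × 10^7.
Urban: Wₕ = 0.16697004; term = 0.16697004²·(1 − 0.16529169)·23900000000/561 = 991395.35.
Sum = 1.6612611 × 10^7.
SE = √(1.6612611 × 10^7) = 4075.9.

4075.9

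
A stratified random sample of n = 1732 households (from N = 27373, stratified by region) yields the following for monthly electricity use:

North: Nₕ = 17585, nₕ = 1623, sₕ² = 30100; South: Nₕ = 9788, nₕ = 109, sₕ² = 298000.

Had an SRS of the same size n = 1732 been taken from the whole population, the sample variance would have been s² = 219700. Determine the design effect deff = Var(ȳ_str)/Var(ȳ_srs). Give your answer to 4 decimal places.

Var(ȳ_str) = Σ Wₕ²(1−fₕ)sₕ²/nₕ with Wₕ = Nₕ/27373:
  North: (17585/27373)²·(1−1623/17585)·30100/1623 = 6.9475689
  South: (9788/27373)²·(1−109/9788)·298000/109 = 345.67615
  → Var(ȳ_str) = 352.62372.
Var(ȳ_srs) = (1 − 1732/27373)·219700/1732 = 118.82142.
deff = 352.62372 / 118.82142 = 2.9677.

2.9677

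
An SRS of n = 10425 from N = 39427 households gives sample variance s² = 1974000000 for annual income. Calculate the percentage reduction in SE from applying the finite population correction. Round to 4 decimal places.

14.2336

f = n/N = 10425/39427 = 0.26441271.
SE_no-fpc = √(s²/n) = 435.14655; SE_fpc = √((1−f)s²/n) = 373.20947.
Ratio = √(1−f) = 0.85766385. Reduction = 100·(1 − 0.85766385) = 14.2336%.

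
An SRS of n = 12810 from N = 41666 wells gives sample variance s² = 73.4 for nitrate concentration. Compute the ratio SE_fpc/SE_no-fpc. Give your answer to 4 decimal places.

0.8322

f = n/N = 12810/41666 = 0.30744492.
SE_no-fpc = √(s²/n) = 0.075696093; SE_fpc = √((1−f)s²/n) = 0.062994209.
Ratio = √(1−f) = 0.83219894.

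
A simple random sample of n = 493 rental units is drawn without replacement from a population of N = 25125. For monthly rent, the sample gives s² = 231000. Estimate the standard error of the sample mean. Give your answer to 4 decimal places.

21.4328

Under SRS without replacement, Var(ȳ) = (1 − f)·s²/n with f = n/N = 493/25125 = 0.01962189.
Var(ȳ) = (1 − 0.01962189)·231000/493 = 0.98037811·468.55984 = 459.36581.
SE(ȳ) = √(459.36581) = 21.4328.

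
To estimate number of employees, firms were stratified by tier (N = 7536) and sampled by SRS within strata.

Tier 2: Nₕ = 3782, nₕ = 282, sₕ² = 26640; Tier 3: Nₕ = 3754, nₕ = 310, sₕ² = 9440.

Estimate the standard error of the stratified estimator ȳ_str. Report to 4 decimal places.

Var(ȳ_str) = Σₕ Wₕ²(1 − fₕ)sₕ²/nₕ with Wₕ = Nₕ/N, N = 7536.
Tier 2: Wₕ = 0.50185775; term = 0.50185775²·(1 − 0.07456372)·26640/282 = 22.018762.
Tier 3: Wₕ = 0.49814225; term = 0.49814225²·(1 − 0.08257858)·9440/310 = 6.932437.
Sum = 28.951199.
SE = √(28.951199) = 5.3806.

5.3806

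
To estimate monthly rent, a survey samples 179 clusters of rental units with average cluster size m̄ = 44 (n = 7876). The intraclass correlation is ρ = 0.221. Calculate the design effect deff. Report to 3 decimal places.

10.503

deff = 1 + (44 − 1)·0.221 = 1 + 9.503 = 10.503.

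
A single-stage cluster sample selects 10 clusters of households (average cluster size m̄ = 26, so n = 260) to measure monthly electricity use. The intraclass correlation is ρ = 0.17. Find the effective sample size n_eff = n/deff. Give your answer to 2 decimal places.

49.52

deff = 1 + (26 − 1)·0.17 = 1 + 4.25 = 5.25.
n_eff = 260 / 5.25 = 49.52.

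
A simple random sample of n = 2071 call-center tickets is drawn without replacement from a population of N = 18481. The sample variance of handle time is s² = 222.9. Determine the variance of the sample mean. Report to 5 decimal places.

Under SRS without replacement, Var(ȳ) = (1 − f)·s²/n with f = n/N = 2071/18481 = 0.11206104.
Var(ȳ) = (1 − 0.11206104)·222.9/2071 = 0.88793896·0.10762916 = 0.095568129.

0.09557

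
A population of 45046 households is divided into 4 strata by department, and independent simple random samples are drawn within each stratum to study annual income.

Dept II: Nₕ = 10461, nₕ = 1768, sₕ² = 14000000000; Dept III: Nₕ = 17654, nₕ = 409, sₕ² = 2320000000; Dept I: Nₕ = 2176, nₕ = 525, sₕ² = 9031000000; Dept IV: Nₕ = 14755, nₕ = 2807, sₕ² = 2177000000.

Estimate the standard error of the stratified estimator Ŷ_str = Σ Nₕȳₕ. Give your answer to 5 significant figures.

5.1435 × 10^7

Var(Ŷ_str) = Σₕ Nₕ²(1 − fₕ)sₕ²/nₕ.
Dept II: 10461²·(1 − 1768/10461)·14000000000/1768 = 7.2009311 × 10^14.
Dept III: 17654²·(1 − 409/17654)·2320000000/409 = 1.7269151 × 10^15.
Dept I: 2176²·(1 − 525/2176)·9031000000/525 = 6.179915 × 10^13.
Dept IV: 14755²·(1 − 2807/14755)·2177000000/2807 = 1.3672579 × 10^14.
Sum = 2.6455332 × 10^15.
SE = √(2.6455332 × 10^15) = 5.1435 × 10^7.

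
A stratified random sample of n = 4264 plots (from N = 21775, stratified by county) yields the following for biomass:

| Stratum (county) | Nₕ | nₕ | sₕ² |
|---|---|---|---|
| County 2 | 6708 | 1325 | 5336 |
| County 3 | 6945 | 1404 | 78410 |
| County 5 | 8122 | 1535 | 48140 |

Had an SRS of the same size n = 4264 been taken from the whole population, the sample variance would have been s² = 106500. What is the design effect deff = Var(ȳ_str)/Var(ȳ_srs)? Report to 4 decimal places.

Var(ȳ_str) = Σ Wₕ²(1−fₕ)sₕ²/nₕ with Wₕ = Nₕ/21775:
  County 2: (6708/21775)²·(1−1325/6708)·5336/1325 = 0.30669101
  County 3: (6945/21775)²·(1−1404/6945)·78410/1404 = 4.5326107
  County 5: (8122/21775)²·(1−1535/8122)·48140/1535 = 3.5386045
  → Var(ȳ_str) = 8.3779062.
Var(ȳ_srs) = (1 − 4264/21775)·106500/4264 = 20.085618.
deff = 8.3779062 / 20.085618 = 0.4171.

0.4171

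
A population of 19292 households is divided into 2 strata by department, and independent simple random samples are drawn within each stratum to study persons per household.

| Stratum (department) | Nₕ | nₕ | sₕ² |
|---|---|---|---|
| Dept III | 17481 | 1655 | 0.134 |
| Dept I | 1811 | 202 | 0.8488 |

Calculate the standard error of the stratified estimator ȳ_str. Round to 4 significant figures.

0.009648

Var(ȳ_str) = Σₕ Wₕ²(1 − fₕ)sₕ²/nₕ with Wₕ = Nₕ/N, N = 19292.
Dept III: Wₕ = 0.90612689; term = 0.90612689²·(1 − 0.09467422)·0.134/1655 = 6.0185203 × 10^-5.
Dept I: Wₕ = 0.09387311; term = 0.09387311²·(1 − 0.11154059)·0.8488/202 = 3.289834 × 10^-5.
Sum = 9.3083543 × 10^-5.
SE = √(9.3083543 × 10^-5) = 0.009648.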